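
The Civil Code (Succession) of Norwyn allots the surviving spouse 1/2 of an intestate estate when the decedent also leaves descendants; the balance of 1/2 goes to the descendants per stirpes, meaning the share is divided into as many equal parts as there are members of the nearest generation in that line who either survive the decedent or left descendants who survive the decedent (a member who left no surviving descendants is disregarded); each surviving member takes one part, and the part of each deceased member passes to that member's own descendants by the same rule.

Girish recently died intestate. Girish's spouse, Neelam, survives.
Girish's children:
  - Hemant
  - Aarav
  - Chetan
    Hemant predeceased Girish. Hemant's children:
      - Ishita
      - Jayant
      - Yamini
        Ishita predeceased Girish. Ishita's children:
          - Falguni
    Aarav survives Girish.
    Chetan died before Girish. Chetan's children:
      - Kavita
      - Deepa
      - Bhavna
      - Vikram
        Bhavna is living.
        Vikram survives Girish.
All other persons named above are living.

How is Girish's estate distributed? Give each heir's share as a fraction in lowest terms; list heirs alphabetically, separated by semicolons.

Aarav 1/6; Bhavna 1/24; Deepa 1/24; Falguni 1/18; Jayant 1/18; Kavita 1/24; Neelam 1/2; Vikram 1/24; Yamini 1/18

Neelam, as surviving spouse, takes 1/2.
The remaining 1/2 passes to Girish's descendants per stirpes.
The 1/2 is divided into 3 equal shares of 1/6 among Hemant, Aarav, Chetan.
Hemant predeceased; the 1/6 allotted to Hemant's branch passes to Hemant's issue by representation.
The 1/6 is divided into 3 equal shares of 1/18 among Ishita, Jayant, Yamini.
Ishita predeceased; the 1/18 allotted to Ishita's branch passes to Ishita's issue by representation.
Falguni is the sole taker at this level and receives the full 1/18.
Jayant is living and takes 1/18.
Yamini is living and takes 1/18.
Aarav is living and takes 1/6.
Chetan predeceased; the 1/6 allotted to Chetan's branch passes to Chetan's issue by representation.
The 1/6 is divided into 4 equal shares of 1/24 among Kavita, Deepa, Bhavna, Vikram.
Kavita is living and takes 1/24.
Deepa is living and takes 1/24.
Bhavna is living and takes 1/24.
Vikram is living and takes 1/24.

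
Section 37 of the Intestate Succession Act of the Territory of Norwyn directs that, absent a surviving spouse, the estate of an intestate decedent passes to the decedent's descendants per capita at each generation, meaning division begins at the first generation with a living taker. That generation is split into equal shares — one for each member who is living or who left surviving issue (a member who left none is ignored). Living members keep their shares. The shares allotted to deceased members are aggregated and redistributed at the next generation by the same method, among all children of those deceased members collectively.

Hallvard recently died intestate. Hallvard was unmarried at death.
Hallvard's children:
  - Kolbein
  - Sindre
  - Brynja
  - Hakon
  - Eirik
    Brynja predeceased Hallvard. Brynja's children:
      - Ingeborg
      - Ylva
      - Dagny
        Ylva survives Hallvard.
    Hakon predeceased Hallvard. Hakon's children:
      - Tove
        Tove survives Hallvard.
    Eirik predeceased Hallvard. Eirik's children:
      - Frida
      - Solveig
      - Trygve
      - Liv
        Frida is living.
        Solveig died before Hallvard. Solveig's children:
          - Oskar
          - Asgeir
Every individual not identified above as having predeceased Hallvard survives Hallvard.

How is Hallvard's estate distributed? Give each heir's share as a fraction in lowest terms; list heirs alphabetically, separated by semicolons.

There is no surviving spouse, so the entire estate passes to Hallvard's descendants per capita at each generation.
At generation 1 (Kolbein, Sindre, Brynja, Hakon, Eirik) there are 5 shares of (1)/5 = 1/5 each.
Living: Kolbein and Sindre — each takes 1/5.
Deceased: Brynja, Hakon, and Eirik. Their combined 3/5 is pooled and carried to generation 2.
At generation 2 (Ingeborg, Ylva, Dagny, Tove, Frida, Solveig, Trygve, Liv) there are 8 shares of (3/5)/8 = 3/40 each.
Living: Ingeborg, Ylva, Dagny, Tove, Frida, Trygve, and Liv — each takes 3/40.
Deceased: Solveig. That 3/40 share is carried to generation 3.
At generation 3 (Oskar, Asgeir) there are 2 shares of (3/40)/2 = 3/80 each.
Living: Oskar and Asgeir — each takes 3/80.

Asgeir 3/80; Dagny 3/40; Frida 3/40; Ingeborg 3/40; Kolbein 1/5; Liv 3/40; Oskar 3/80; Sindre 1/5; Tove 3/40; Trygve 3/40; Ylva 3/40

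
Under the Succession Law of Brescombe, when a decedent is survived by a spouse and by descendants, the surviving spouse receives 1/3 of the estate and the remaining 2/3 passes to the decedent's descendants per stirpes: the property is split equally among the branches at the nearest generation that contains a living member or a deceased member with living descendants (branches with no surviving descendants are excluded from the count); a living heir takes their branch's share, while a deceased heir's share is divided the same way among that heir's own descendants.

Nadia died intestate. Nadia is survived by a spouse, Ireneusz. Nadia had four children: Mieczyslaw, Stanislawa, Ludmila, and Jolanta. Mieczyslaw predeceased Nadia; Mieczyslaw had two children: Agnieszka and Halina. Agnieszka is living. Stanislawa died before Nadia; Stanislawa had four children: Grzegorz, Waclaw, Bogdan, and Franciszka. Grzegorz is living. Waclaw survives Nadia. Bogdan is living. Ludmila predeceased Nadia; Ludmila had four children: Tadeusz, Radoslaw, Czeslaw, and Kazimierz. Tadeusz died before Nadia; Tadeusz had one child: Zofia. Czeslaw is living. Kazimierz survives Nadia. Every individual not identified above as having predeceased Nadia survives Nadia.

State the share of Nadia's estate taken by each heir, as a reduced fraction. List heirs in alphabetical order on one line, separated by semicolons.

Agnieszka 1/12; Bogdan 1/24; Czeslaw 1/24; Franciszka 1/24; Grzegorz 1/24; Halina 1/12; Ireneusz 1/3; Jolanta 1/6; Kazimierz 1/24; Radoslaw 1/24; Waclaw 1/24; Zofia 1/24

Ireneusz, as surviving spouse, takes 1/3.
The remaining 2/3 passes to Nadia's descendants per stirpes.
The 2/3 is divided into 4 equal shares of 1/6 among Mieczyslaw, Stanislawa, Ludmila, Jolanta.
Mieczyslaw predeceased; the 1/6 allotted to Mieczyslaw's branch passes to Mieczyslaw's issue by representation.
The 1/6 is divided into 2 equal shares of 1/12 among Agnieszka, Halina.
Agnieszka is living and takes 1/12.
Halina is living and takes 1/12.
Stanislawa predeceased; the 1/6 allotted to Stanislawa's branch passes to Stanislawa's issue by representation.
The 1/6 is divided into 4 equal shares of 1/24 among Grzegorz, Waclaw, Bogdan, Franciszka.
Grzegorz is living and takes 1/24.
Waclaw is living and takes 1/24.
Bogdan is living and takes 1/24.
Franciszka is living and takes 1/24.
Ludmila predeceased; the 1/6 allotted to Ludmila's branch passes to Ludmila's issue by representation.
The 1/6 is divided into 4 equal shares of 1/24 among Tadeusz, Radoslaw, Czeslaw, Kazimierz.
Tadeusz predeceased; the 1/24 allotted to Tadeusz's branch passes to Tadeusz's issue by representation.
Zofia is the sole taker at this level and receives the full 1/24.
Radoslaw is living and takes 1/24.
Czeslaw is living and takes 1/24.
Kazimierz is living and takes 1/24.
Jolanta is living and takes 1/6.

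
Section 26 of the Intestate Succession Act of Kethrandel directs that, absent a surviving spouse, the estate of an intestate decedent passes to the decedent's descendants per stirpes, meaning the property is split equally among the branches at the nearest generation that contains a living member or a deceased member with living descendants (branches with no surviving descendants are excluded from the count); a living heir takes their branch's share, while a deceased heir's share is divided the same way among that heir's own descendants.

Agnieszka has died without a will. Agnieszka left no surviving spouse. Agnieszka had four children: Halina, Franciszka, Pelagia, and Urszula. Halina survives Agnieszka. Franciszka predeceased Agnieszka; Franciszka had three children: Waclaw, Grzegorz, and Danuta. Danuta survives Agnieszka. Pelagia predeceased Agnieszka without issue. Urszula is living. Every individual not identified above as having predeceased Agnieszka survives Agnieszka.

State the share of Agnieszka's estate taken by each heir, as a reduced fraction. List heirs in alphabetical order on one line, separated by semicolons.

Danuta 1/9; Grzegorz 1/9; Halina 1/3; Urszula 1/3; Waclaw 1/9

There is no surviving spouse, so the entire estate passes to Agnieszka's descendants per stirpes.
Pelagia left no surviving issue, so that branch lapses and is disregarded.
The estate is divided into 3 equal shares of 1/3 among Halina, Franciszka, Urszula.
Halina is living and takes 1/3.
Franciszka predeceased; the 1/3 allotted to Franciszka's branch passes to Franciszka's issue by representation.
The 1/3 is divided into 3 equal shares of 1/9 among Waclaw, Grzegorz, Danuta.
Waclaw is living and takes 1/9.
Grzegorz is living and takes 1/9.
Danuta is living and takes 1/9.
Urszula is living and takes 1/3.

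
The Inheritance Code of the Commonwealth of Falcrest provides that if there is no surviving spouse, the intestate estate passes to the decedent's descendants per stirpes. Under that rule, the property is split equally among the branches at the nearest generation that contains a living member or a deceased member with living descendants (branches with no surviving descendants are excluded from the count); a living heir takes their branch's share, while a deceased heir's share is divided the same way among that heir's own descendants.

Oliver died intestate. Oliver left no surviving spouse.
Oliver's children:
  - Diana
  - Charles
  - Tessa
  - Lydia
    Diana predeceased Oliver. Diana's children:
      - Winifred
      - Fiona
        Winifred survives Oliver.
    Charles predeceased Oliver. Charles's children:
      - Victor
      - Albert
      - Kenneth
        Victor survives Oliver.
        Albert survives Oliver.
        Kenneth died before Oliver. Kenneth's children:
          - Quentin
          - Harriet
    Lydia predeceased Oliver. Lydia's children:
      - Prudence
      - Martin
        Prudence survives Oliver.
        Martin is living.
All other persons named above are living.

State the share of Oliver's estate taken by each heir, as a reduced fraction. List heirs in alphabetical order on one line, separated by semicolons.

Albert 1/12; Fiona 1/8; Harriet 1/24; Martin 1/8; Prudence 1/8; Quentin 1/24; Tessa 1/4; Victor 1/12; Winifred 1/8

There is no surviving spouse, so the entire estate passes to Oliver's descendants per stirpes.
The estate is divided into 4 equal shares of 1/4 among Diana, Charles, Tessa, Lydia.
Diana predeceased; the 1/4 allotted to Diana's branch passes to Diana's issue by representation.
The 1/4 is divided into 2 equal shares of 1/8 among Winifred, Fiona.
Winifred is living and takes 1/8.
Fiona is living and takes 1/8.
Charles predeceased; the 1/4 allotted to Charles's branch passes to Charles's issue by representation.
The 1/4 is divided into 3 equal shares of 1/12 among Victor, Albert, Kenneth.
Victor is living and takes 1/12.
Albert is living and takes 1/12.
Kenneth predeceased; the 1/12 allotted to Kenneth's branch passes to Kenneth's issue by representation.
The 1/12 is divided into 2 equal shares of 1/24 among Quentin, Harriet.
Quentin is living and takes 1/24.
Harriet is living and takes 1/24.
Tessa is living and takes 1/4.
Lydia predeceased; the 1/4 allotted to Lydia's branch passes to Lydia's issue by representation.
The 1/4 is divided into 2 equal shares of 1/8 among Prudence, Martin.
Prudence is living and takes 1/8.
Martin is living and takes 1/8.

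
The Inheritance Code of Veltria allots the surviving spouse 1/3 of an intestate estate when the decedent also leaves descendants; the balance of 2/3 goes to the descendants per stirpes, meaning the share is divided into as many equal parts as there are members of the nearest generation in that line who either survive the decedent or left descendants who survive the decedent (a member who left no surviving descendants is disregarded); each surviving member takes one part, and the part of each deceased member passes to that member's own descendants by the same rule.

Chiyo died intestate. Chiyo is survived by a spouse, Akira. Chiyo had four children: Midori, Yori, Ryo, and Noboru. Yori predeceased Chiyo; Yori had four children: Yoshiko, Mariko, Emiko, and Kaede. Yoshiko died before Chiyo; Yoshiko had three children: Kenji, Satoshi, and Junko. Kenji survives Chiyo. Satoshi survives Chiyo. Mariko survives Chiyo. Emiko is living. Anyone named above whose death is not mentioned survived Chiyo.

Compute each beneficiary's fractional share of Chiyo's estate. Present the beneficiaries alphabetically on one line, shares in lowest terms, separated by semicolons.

Akira, as surviving spouse, takes 1/3.
The remaining 2/3 passes to Chiyo's descendants per stirpes.
The 2/3 is divided into 4 equal shares of 1/6 among Midori, Yori, Ryo, Noboru.
Midori is living and takes 1/6.
Yori predeceased; the 1/6 allotted to Yori's branch passes to Yori's issue by representation.
The 1/6 is divided into 4 equal shares of 1/24 among Yoshiko, Mariko, Emiko, Kaede.
Yoshiko predeceased; the 1/24 allotted to Yoshiko's branch passes to Yoshiko's issue by representation.
The 1/24 is divided into 3 equal shares of 1/72 among Kenji, Satoshi, Junko.
Kenji is living and takes 1/72.
Satoshi is living and takes 1/72.
Junko is living and takes 1/72.
Mariko is living and takes 1/24.
Emiko is living and takes 1/24.
Kaede is living and takes 1/24.
Ryo is living and takes 1/6.
Noboru is living and takes 1/6.

Akira 1/3; Emiko 1/24; Junko 1/72; Kaede 1/24; Kenji 1/72; Mariko 1/24; Midori 1/6; Noboru 1/6; Ryo 1/6; Satoshi 1/72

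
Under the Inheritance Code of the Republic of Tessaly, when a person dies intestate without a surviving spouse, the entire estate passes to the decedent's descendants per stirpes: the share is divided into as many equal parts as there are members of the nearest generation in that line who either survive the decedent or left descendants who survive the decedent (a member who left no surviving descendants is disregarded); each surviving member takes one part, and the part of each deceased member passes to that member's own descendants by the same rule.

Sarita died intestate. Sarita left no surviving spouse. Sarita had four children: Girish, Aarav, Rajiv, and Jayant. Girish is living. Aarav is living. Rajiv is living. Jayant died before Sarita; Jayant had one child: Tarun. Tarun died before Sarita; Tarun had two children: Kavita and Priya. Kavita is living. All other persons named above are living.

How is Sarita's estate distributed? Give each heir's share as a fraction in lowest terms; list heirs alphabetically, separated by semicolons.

There is no surviving spouse, so the entire estate passes to Sarita's descendants per stirpes.
The estate is divided into 4 equal shares of 1/4 among Girish, Aarav, Rajiv, Jayant.
Girish is living and takes 1/4.
Aarav is living and takes 1/4.
Rajiv is living and takes 1/4.
Jayant predeceased; the 1/4 allotted to Jayant's branch passes to Jayant's issue by representation.
Tarun's line is the sole branch at this level, so the full 1/4 passes to Tarun's issue by representation.
The 1/4 is divided into 2 equal shares of 1/8 among Kavita, Priya.
Kavita is living and takes 1/8.
Priya is living and takes 1/8.

Aarav 1/4; Girish 1/4; Kavita 1/8; Priya 1/8; Rajiv 1/4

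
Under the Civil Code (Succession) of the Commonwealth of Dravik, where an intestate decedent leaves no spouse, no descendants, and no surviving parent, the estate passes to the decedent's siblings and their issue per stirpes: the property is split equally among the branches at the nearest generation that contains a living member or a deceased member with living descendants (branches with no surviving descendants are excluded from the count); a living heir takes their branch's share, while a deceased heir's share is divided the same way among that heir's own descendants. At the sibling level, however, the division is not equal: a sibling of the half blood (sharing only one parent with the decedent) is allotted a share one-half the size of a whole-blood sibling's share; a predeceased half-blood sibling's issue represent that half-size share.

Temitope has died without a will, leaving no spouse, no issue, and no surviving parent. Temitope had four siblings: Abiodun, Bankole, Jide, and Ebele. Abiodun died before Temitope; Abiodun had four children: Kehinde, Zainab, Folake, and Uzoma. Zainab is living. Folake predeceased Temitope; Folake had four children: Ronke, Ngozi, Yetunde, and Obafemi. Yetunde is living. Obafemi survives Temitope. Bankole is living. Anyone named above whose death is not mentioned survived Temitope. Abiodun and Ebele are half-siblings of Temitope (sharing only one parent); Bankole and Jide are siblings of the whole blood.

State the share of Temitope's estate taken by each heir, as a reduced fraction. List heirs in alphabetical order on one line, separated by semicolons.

Bankole 1/3; Ebele 1/6; Jide 1/3; Kehinde 1/24; Ngozi 1/96; Obafemi 1/96; Ronke 1/96; Uzoma 1/24; Yetunde 1/96; Zainab 1/24

No spouse, descendants, or parent survives, so the estate passes to Temitope's siblings per stirpes.
Half-blood siblings count for one-half the weight of whole-blood siblings at the initial division.
Dividing 1 in proportion to weights (total weight 3): Abiodun (weight 1/2) → 1/6; Bankole (weight 1) → 1/3; Jide (weight 1) → 1/3; Ebele (weight 1/2) → 1/6.
Abiodun predeceased; the 1/6 allotted to Abiodun's branch passes to Abiodun's issue by representation.
The 1/6 is divided into 4 equal shares of 1/24 among Kehinde, Zainab, Folake, Uzoma.
Kehinde is living and takes 1/24.
Zainab is living and takes 1/24.
Folake predeceased; the 1/24 allotted to Folake's branch passes to Folake's issue by representation.
The 1/24 is divided into 4 equal shares of 1/96 among Ronke, Ngozi, Yetunde, Obafemi.
Ronke is living and takes 1/96.
Ngozi is living and takes 1/96.
Yetunde is living and takes 1/96.
Obafemi is living and takes 1/96.
Uzoma is living and takes 1/24.
Bankole is living and takes 1/3.
Jide is living and takes 1/3.
Ebele is living and takes 1/6.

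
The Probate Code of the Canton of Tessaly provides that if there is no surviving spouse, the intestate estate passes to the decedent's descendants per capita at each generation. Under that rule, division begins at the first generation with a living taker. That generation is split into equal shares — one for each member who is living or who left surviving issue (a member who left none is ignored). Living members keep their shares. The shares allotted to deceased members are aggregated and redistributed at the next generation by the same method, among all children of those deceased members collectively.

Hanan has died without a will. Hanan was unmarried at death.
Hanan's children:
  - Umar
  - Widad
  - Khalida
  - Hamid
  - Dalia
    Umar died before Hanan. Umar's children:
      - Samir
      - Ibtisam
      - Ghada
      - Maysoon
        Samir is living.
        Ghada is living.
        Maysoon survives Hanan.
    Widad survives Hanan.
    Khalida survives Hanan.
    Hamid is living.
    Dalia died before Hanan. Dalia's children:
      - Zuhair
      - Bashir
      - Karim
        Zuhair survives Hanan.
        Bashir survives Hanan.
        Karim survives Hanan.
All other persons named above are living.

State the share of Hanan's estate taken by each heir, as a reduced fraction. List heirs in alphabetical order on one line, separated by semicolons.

There is no surviving spouse, so the entire estate passes to Hanan's descendants per capita at each generation.
At generation 1 (Umar, Widad, Khalida, Hamid, Dalia) there are 5 shares of (1)/5 = 1/5 each.
Living: Widad, Khalida, and Hamid — each takes 1/5.
Deceased: Umar and Dalia. Their combined 2/5 is pooled and carried to generation 2.
At generation 2 (Samir, Ibtisam, Ghada, Maysoon, Zuhair, Bashir, Karim) there are 7 shares of (2/5)/7 = 2/35 each.
Living: Samir, Ibtisam, Ghada, Maysoon, Zuhair, Bashir, and Karim — each takes 2/35.

Bashir 2/35; Ghada 2/35; Hamid 1/5; Ibtisam 2/35; Karim 2/35; Khalida 1/5; Maysoon 2/35; Samir 2/35; Widad 1/5; Zuhair 2/35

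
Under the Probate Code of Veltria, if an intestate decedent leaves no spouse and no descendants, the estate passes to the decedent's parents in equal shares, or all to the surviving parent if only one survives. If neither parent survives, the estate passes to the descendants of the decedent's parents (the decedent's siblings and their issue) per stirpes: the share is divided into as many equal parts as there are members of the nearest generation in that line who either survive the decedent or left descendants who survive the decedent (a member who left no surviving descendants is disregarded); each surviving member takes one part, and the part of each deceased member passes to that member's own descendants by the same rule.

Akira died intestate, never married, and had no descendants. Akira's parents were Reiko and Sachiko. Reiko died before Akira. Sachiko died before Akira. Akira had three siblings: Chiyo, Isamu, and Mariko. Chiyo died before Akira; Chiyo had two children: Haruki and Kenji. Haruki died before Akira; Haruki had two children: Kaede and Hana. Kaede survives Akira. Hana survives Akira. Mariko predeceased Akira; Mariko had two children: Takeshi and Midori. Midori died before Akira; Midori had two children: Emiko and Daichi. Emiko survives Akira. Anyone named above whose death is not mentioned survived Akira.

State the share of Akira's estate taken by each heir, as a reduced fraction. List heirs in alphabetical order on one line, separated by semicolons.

Daichi 1/12; Emiko 1/12; Hana 1/12; Isamu 1/3; Kaede 1/12; Kenji 1/6; Takeshi 1/6

Neither parent survives and there are no descendants, so the estate passes to Akira's siblings and their issue per stirpes.
The estate is divided into 3 equal shares of 1/3 among Chiyo, Isamu, Mariko.
Chiyo predeceased; the 1/3 allotted to Chiyo's branch passes to Chiyo's issue by representation.
The 1/3 is divided into 2 equal shares of 1/6 among Haruki, Kenji.
Haruki predeceased; the 1/6 allotted to Haruki's branch passes to Haruki's issue by representation.
The 1/6 is divided into 2 equal shares of 1/12 among Kaede, Hana.
Kaede is living and takes 1/12.
Hana is living and takes 1/12.
Kenji is living and takes 1/6.
Isamu is living and takes 1/3.
Mariko predeceased; the 1/3 allotted to Mariko's branch passes to Mariko's issue by representation.
The 1/3 is divided into 2 equal shares of 1/6 among Takeshi, Midori.
Takeshi is living and takes 1/6.
Midori predeceased; the 1/6 allotted to Midori's branch passes to Midori's issue by representation.
The 1/6 is divided into 2 equal shares of 1/12 among Emiko, Daichi.
Emiko is living and takes 1/12.
Daichi is living and takes 1/12.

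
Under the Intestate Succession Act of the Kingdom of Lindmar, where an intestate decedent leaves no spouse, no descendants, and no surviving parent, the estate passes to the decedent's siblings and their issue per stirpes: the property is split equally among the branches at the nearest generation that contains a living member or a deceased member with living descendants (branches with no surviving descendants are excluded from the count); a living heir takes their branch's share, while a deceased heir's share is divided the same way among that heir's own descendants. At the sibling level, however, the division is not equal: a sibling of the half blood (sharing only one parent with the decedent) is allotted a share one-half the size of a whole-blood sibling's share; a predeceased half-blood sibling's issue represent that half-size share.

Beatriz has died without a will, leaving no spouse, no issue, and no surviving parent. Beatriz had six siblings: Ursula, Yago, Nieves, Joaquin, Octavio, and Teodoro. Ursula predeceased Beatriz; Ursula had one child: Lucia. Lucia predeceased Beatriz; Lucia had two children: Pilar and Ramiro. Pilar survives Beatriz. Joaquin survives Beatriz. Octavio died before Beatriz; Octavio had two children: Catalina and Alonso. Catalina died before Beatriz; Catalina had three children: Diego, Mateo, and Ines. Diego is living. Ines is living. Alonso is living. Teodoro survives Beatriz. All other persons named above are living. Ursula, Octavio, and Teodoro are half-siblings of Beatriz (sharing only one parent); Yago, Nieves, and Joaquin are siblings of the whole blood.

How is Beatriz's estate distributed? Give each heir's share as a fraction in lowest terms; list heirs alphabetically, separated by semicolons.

Alonso 1/18; Diego 1/54; Ines 1/54; Joaquin 2/9; Mateo 1/54; Nieves 2/9; Pilar 1/18; Ramiro 1/18; Teodoro 1/9; Yago 2/9

No spouse, descendants, or parent survives, so the estate passes to Beatriz's siblings per stirpes.
Half-blood siblings count for one-half the weight of whole-blood siblings at the initial division.
Dividing 1 in proportion to weights (total weight 9/2): Ursula (weight 1/2) → 1/9; Yago (weight 1) → 2/9; Nieves (weight 1) → 2/9; Joaquin (weight 1) → 2/9; Octavio (weight 1/2) → 1/9; Teodoro (weight 1/2) → 1/9.
Ursula predeceased; the 1/9 allotted to Ursula's branch passes to Ursula's issue by representation.
Lucia's line is the sole branch at this level, so the full 1/9 passes to Lucia's issue by representation.
The 1/9 is divided into 2 equal shares of 1/18 among Pilar, Ramiro.
Pilar is living and takes 1/18.
Ramiro is living and takes 1/18.
Yago is living and takes 2/9.
Nieves is living and takes 2/9.
Joaquin is living and takes 2/9.
Octavio predeceased; the 1/9 allotted to Octavio's branch passes to Octavio's issue by representation.
The 1/9 is divided into 2 equal shares of 1/18 among Catalina, Alonso.
Catalina predeceased; the 1/18 allotted to Catalina's branch passes to Catalina's issue by representation.
The 1/18 is divided into 3 equal shares of 1/54 among Diego, Mateo, Ines.
Diego is living and takes 1/54.
Mateo is living and takes 1/54.
Ines is living and takes 1/54.
Alonso is living and takes 1/18.
Teodoro is living and takes 1/9.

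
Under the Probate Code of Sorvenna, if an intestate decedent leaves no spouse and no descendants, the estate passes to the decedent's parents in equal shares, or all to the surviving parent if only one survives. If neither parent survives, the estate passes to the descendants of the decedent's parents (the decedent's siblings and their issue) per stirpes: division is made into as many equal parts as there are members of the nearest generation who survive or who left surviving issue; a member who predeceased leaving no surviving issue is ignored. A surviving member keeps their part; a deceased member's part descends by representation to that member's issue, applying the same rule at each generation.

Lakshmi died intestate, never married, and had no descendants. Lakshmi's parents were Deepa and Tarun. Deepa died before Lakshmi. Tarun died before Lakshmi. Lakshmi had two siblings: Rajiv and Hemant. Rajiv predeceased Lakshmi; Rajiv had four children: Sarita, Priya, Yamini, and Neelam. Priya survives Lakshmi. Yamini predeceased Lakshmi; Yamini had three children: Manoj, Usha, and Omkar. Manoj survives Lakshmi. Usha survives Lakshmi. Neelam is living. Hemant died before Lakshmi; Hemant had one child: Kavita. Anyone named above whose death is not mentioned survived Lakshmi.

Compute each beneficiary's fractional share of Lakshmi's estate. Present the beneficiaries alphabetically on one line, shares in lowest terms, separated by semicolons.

Kavita 1/2; Manoj 1/24; Neelam 1/8; Omkar 1/24; Priya 1/8; Sarita 1/8; Usha 1/24

Neither parent survives and there are no descendants, so the estate passes to Lakshmi's siblings and their issue per stirpes.
The estate is divided into 2 equal shares of 1/2 among Rajiv, Hemant.
Rajiv predeceased; the 1/2 allotted to Rajiv's branch passes to Rajiv's issue by representation.
The 1/2 is divided into 4 equal shares of 1/8 among Sarita, Priya, Yamini, Neelam.
Sarita is living and takes 1/8.
Priya is living and takes 1/8.
Yamini predeceased; the 1/8 allotted to Yamini's branch passes to Yamini's issue by representation.
The 1/8 is divided into 3 equal shares of 1/24 among Manoj, Usha, Omkar.
Manoj is living and takes 1/24.
Usha is living and takes 1/24.
Omkar is living and takes 1/24.
Neelam is living and takes 1/8.
Hemant predeceased; the 1/2 allotted to Hemant's branch passes to Hemant's issue by representation.
Kavita is the sole taker at this level and receives the full 1/2.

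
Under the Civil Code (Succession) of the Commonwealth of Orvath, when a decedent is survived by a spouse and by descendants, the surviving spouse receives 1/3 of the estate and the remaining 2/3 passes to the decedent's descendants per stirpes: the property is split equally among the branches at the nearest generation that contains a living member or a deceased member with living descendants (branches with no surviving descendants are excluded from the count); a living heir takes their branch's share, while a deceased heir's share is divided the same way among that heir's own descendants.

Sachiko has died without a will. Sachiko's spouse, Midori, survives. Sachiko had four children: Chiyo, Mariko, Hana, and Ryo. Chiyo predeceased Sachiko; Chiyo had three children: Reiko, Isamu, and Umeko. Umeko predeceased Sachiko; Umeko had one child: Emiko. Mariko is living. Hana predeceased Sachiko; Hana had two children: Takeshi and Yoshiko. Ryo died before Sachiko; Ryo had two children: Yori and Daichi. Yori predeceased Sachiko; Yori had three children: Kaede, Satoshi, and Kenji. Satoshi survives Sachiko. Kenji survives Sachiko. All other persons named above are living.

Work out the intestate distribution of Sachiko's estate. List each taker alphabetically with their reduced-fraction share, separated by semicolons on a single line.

Daichi 1/12; Emiko 1/18; Isamu 1/18; Kaede 1/36; Kenji 1/36; Mariko 1/6; Midori 1/3; Reiko 1/18; Satoshi 1/36; Takeshi 1/12; Yoshiko 1/12

Midori, as surviving spouse, takes 1/3.
The remaining 2/3 passes to Sachiko's descendants per stirpes.
The 2/3 is divided into 4 equal shares of 1/6 among Chiyo, Mariko, Hana, Ryo.
Chiyo predeceased; the 1/6 allotted to Chiyo's branch passes to Chiyo's issue by representation.
The 1/6 is divided into 3 equal shares of 1/18 among Reiko, Isamu, Umeko.
Reiko is living and takes 1/18.
Isamu is living and takes 1/18.
Umeko predeceased; the 1/18 allotted to Umeko's branch passes to Umeko's issue by representation.
Emiko is the sole taker at this level and receives the full 1/18.
Mariko is living and takes 1/6.
Hana predeceased; the 1/6 allotted to Hana's branch passes to Hana's issue by representation.
The 1/6 is divided into 2 equal shares of 1/12 among Takeshi, Yoshiko.
Takeshi is living and takes 1/12.
Yoshiko is living and takes 1/12.
Ryo predeceased; the 1/6 allotted to Ryo's branch passes to Ryo's issue by representation.
The 1/6 is divided into 2 equal shares of 1/12 among Yori, Daichi.
Yori predeceased; the 1/12 allotted to Yori's branch passes to Yori's issue by representation.
The 1/12 is divided into 3 equal shares of 1/36 among Kaede, Satoshi, Kenji.
Kaede is living and takes 1/36.
Satoshi is living and takes 1/36.
Kenji is living and takes 1/36.
Daichi is living and takes 1/12.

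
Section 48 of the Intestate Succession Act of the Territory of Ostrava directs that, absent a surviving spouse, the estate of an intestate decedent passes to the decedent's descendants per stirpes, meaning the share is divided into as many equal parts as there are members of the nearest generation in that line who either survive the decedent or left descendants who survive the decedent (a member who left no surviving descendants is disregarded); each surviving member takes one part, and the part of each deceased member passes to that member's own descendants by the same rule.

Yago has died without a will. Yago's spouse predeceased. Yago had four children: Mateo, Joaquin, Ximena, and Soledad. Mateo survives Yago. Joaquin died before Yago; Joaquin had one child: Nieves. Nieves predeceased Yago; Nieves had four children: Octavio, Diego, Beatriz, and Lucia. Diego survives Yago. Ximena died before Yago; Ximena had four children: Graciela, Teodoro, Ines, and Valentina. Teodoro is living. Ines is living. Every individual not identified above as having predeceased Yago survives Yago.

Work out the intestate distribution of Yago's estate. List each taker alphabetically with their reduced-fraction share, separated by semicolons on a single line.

There is no surviving spouse, so the entire estate passes to Yago's descendants per stirpes.
The estate is divided into 4 equal shares of 1/4 among Mateo, Joaquin, Ximena, Soledad.
Mateo is living and takes 1/4.
Joaquin predeceased; the 1/4 allotted to Joaquin's branch passes to Joaquin's issue by representation.
Nieves's line is the sole branch at this level, so the full 1/4 passes to Nieves's issue by representation.
The 1/4 is divided into 4 equal shares of 1/16 among Octavio, Diego, Beatriz, Lucia.
Octavio is living and takes 1/16.
Diego is living and takes 1/16.
Beatriz is living and takes 1/16.
Lucia is living and takes 1/16.
Ximena predeceased; the 1/4 allotted to Ximena's branch passes to Ximena's issue by representation.
The 1/4 is divided into 4 equal shares of 1/16 among Graciela, Teodoro, Ines, Valentina.
Graciela is living and takes 1/16.
Teodoro is living and takes 1/16.
Ines is living and takes 1/16.
Valentina is living and takes 1/16.
Soledad is living and takes 1/4.

Beatriz 1/16; Diego 1/16; Graciela 1/16; Ines 1/16; Lucia 1/16; Mateo 1/4; Octavio 1/16; Soledad 1/4; Teodoro 1/16; Valentina 1/16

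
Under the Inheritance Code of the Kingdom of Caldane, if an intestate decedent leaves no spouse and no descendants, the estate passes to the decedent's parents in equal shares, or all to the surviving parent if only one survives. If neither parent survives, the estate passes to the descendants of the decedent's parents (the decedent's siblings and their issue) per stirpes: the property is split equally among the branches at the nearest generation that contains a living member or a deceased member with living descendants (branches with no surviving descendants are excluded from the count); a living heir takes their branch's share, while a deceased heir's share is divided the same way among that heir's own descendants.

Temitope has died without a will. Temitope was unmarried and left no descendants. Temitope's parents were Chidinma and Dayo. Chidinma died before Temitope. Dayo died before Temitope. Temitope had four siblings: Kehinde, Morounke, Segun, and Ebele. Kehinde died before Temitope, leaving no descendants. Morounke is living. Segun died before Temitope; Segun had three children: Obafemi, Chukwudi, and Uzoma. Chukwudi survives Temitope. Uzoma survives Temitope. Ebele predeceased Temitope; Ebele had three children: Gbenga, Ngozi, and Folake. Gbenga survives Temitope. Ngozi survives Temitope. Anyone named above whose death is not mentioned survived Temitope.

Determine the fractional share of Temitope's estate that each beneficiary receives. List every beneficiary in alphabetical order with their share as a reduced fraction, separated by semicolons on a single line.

Chukwudi 1/9; Folake 1/9; Gbenga 1/9; Morounke 1/3; Ngozi 1/9; Obafemi 1/9; Uzoma 1/9

Neither parent survives and there are no descendants, so the estate passes to Temitope's siblings and their issue per stirpes.
Kehinde left no surviving issue, so that branch lapses and is disregarded.
The estate is divided into 3 equal shares of 1/3 among Morounke, Segun, Ebele.
Morounke is living and takes 1/3.
Segun predeceased; the 1/3 allotted to Segun's branch passes to Segun's issue by representation.
The 1/3 is divided into 3 equal shares of 1/9 among Obafemi, Chukwudi, Uzoma.
Obafemi is living and takes 1/9.
Chukwudi is living and takes 1/9.
Uzoma is living and takes 1/9.
Ebele predeceased; the 1/3 allotted to Ebele's branch passes to Ebele's issue by representation.
The 1/3 is divided into 3 equal shares of 1/9 among Gbenga, Ngozi, Folake.
Gbenga is living and takes 1/9.
Ngozi is living and takes 1/9.
Folake is living and takes 1/9.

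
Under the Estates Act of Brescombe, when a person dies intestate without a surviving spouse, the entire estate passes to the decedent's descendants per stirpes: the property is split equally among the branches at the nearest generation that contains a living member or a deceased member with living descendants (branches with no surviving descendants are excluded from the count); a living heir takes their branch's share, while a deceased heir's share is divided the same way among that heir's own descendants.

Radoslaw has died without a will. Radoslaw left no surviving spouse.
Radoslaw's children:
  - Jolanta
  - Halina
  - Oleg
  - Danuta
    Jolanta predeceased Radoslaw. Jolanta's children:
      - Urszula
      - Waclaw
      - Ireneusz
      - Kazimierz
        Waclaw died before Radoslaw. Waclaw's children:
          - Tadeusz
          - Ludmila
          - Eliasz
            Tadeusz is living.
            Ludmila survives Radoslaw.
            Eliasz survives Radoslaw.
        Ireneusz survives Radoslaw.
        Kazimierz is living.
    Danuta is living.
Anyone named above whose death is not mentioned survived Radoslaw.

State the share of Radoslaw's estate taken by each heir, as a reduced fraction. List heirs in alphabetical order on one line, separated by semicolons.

Danuta 1/4; Eliasz 1/48; Halina 1/4; Ireneusz 1/16; Kazimierz 1/16; Ludmila 1/48; Oleg 1/4; Tadeusz 1/48; Urszula 1/16

There is no surviving spouse, so the entire estate passes to Radoslaw's descendants per stirpes.
The estate is divided into 4 equal shares of 1/4 among Jolanta, Halina, Oleg, Danuta.
Jolanta predeceased; the 1/4 allotted to Jolanta's branch passes to Jolanta's issue by representation.
The 1/4 is divided into 4 equal shares of 1/16 among Urszula, Waclaw, Ireneusz, Kazimierz.
Urszula is living and takes 1/16.
Waclaw predeceased; the 1/16 allotted to Waclaw's branch passes to Waclaw's issue by representation.
The 1/16 is divided into 3 equal shares of 1/48 among Tadeusz, Ludmila, Eliasz.
Tadeusz is living and takes 1/48.
Ludmila is living and takes 1/48.
Eliasz is living and takes 1/48.
Ireneusz is living and takes 1/16.
Kazimierz is living and takes 1/16.
Halina is living and takes 1/4.
Oleg is living and takes 1/4.
Danuta is living and takes 1/4.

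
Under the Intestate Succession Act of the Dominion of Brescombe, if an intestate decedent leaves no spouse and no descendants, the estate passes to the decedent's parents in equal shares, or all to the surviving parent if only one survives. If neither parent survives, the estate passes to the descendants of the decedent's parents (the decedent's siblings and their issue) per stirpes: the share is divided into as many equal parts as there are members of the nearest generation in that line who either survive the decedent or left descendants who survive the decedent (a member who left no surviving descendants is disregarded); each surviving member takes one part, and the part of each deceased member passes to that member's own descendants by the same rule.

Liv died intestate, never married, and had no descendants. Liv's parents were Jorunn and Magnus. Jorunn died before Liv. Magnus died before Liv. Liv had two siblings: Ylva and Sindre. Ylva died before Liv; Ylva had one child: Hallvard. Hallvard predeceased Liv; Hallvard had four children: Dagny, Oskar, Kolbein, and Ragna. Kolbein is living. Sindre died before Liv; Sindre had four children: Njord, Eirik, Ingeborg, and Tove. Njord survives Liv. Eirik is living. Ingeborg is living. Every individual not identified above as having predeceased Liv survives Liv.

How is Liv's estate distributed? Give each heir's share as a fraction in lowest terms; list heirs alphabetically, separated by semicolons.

Dagny 1/8; Eirik 1/8; Ingeborg 1/8; Kolbein 1/8; Njord 1/8; Oskar 1/8; Ragna 1/8; Tove 1/8

Neither parent survives and there are no descendants, so the estate passes to Liv's siblings and their issue per stirpes.
The estate is divided into 2 equal shares of 1/2 among Ylva, Sindre.
Ylva predeceased; the 1/2 allotted to Ylva's branch passes to Ylva's issue by representation.
Hallvard's line is the sole branch at this level, so the full 1/2 passes to Hallvard's issue by representation.
The 1/2 is divided into 4 equal shares of 1/8 among Dagny, Oskar, Kolbein, Ragna.
Dagny is living and takes 1/8.
Oskar is living and takes 1/8.
Kolbein is living and takes 1/8.
Ragna is living and takes 1/8.
Sindre predeceased; the 1/2 allotted to Sindre's branch passes to Sindre's issue by representation.
The 1/2 is divided into 4 equal shares of 1/8 among Njord, Eirik, Ingeborg, Tove.
Njord is living and takes 1/8.
Eirik is living and takes 1/8.
Ingeborg is living and takes 1/8.
Tove is living and takes 1/8.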